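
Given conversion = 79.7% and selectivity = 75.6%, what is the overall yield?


Overall yield = conversion (%) * selectivity (%) / 100
Conversion = 79.7%, Selectivity = 75.6%
Y = 79.7 * 75.6 / 100
= 60.2532 %

60.2532 %


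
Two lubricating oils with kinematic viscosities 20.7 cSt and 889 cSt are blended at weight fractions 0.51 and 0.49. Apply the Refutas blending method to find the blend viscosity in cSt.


Refutas method: VBN_i = 14.534*ln(ln(visc_i + 0.8)) + 10.975, blended linearly by mass fraction; since VBN is linear in VBI_i = ln(ln(visc_i + 0.8)) and the fractions sum to 1, blend VBI directly: visc = exp(exp(VBI_blend)) - 0.8
VBI_1 = ln(ln(20.7 + 0.8)) = 1.12104
VBI_2 = ln(ln(889 + 0.8)) = 1.9156
VBI_blend = 0.51 * 1.12104 + 0.49 * 1.9156 = 1.51037
visc_blend = exp(exp(1.51037)) - 0.8 = 91.81

91.81 cSt


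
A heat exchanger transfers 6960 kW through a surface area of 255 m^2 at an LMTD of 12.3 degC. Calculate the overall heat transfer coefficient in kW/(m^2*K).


From Q = U*A*LMTD, U = Q / (A * LMTD)
U = 6960 / (255 * 12.3) = 6960 / 3136.5 = 2.219

2.219 kW/(m^2*K)


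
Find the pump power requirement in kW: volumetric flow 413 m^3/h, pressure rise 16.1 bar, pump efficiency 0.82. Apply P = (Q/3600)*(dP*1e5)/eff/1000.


Q = 413 / 3600 = 0.114722 m^3/s
P = 0.114722 * (16.1 * 1e5) / 0.82 / 1000 = 225.2

225.2 kW


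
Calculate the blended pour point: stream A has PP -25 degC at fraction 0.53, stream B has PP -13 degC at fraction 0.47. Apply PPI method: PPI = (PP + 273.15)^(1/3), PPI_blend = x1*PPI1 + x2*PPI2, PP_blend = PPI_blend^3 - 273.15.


PPI_1 = (-25 + 273.15)^(1/3) = 6.284028
PPI_2 = (-13 + 273.15)^(1/3) = 6.383731
PPI_blend = 0.53 * 6.284028 + 0.47 * 6.383731 = 6.330888
PP_blend = 6.330888^3 - 273.15 = 253.7429 - 273.15 = -19.41

-19.41 degC


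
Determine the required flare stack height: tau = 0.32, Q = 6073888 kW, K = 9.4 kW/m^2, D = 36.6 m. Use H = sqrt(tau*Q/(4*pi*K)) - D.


tau*Q/(4*pi*K) = 0.32 * 6073888 / (4 * pi * 9.4) = 16454.3
sqrt(16454.3) = 128.274
H = 128.274 - 36.6 = 91.67

91.67 m


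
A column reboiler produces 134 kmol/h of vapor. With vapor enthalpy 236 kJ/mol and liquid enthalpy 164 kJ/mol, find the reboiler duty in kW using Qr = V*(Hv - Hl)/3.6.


Qr = 134 * (236 - 164) / 3.6 = 134 * 72 / 3.6 = 2680

2680 kW


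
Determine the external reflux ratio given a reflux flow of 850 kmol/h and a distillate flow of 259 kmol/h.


Reflux ratio definition: R = L / D (liquid returned / distillate withdrawn)
L = 850 kmol/h, D = 259 kmol/h
R = 850 / 259 = 3.282

3.282


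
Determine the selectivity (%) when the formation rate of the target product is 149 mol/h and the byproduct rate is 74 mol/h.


Selectivity = desired / (desired + undesired) * 100
Total products = 149 + 74 = 223 mol/h
S = 149 / 223 * 100
= 0.6682 * 100
= 66.82 %

66.82 %


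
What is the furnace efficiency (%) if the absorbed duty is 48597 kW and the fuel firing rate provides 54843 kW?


Furnace efficiency = Q_absorbed / Q_fuel * 100
= 48597 / 54843 * 100 = 88.61

88.61 %


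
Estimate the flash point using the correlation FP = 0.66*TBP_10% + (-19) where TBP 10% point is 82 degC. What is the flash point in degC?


FP = 0.66 * 82 + (-19) = 35.12

35.12 degC


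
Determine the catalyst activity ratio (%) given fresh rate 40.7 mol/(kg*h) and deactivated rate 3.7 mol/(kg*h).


Activity (%) = (rate_used / rate_fresh) * 100
rate_used = 3.7, rate_fresh = 40.7
= (3.7 / 40.7) * 100
= 0.09091 * 100 = 9.091

9.091 %


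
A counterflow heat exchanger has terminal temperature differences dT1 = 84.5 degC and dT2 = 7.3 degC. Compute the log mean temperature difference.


LMTD = (dT1 - dT2) / ln(dT1/dT2)
= (84.5 - 7.3) / ln(84.5 / 7.3) = 77.2 / 2.44888 = 31.52

31.52 degC


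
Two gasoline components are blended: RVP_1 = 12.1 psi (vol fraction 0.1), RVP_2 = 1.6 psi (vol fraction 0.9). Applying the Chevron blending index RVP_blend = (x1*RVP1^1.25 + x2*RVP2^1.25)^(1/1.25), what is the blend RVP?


Chevron index: RVP_blend = (sum xi*RVPi^1.25)^(1/1.25)
RVP^1.25 terms: 0.1 * 12.1^1.25 + 0.9 * 1.6^1.25 = 3.87628
RVP_blend = 3.87628^(1/1.25) = 2.956

2.956 psi


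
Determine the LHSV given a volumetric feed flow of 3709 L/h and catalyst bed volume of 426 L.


LHSV = volumetric feed rate / catalyst volume
= 3709 L/h / 426 L
= 8.707 h^-1

8.707 h^-1


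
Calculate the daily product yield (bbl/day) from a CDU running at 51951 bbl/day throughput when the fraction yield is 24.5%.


Crude throughput = 51951 bbl/day
Fraction yield = 24.5%
yield = throughput * fraction / 100
yield = 51951 * 24.5 / 100 = 12727.995

12727.995 bbl/day


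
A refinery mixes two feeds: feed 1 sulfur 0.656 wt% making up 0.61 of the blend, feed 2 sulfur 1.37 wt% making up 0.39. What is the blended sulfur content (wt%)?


Linear sulfur blending: S_blend = x1*S1 + x2*S2
Contribution 1: 0.61 * 0.656 = 0.40016 wt%
Contribution 2: 0.39 * 1.37 = 0.5343 wt%
S_blend = 0.40016 + 0.5343 = 0.93446

0.93446 wt%


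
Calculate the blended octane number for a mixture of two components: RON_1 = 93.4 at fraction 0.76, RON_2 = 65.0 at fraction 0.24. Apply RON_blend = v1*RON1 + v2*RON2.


Linear blending: RON_blend = sum(vi * RONi)
Contribution 1: 0.76 * 93.4 = 70.984
Contribution 2: 0.24 * 65.0 = 15.6
RON_blend = 70.984 + 15.6 = 86.584

86.584


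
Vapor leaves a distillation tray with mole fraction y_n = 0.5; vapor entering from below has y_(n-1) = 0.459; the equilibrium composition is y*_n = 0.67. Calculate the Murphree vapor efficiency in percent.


Murphree vapor efficiency: EMV = (y_n - y_(n-1)) / (y*_n - y_(n-1)) * 100
EMV = (0.5 - 0.459) / (0.67 - 0.459) * 100 = 0.041 / 0.211 * 100 = 19.43

19.43 %


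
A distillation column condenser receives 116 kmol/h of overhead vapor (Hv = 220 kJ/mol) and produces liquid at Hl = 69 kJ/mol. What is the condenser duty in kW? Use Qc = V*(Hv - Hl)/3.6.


Qc = 116 * (220 - 69) / 3.6 = 116 * 151 / 3.6 = 4866

4866 kW


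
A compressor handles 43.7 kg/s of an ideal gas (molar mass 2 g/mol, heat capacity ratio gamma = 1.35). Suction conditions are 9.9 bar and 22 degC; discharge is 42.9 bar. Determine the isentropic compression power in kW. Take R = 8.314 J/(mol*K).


Isentropic work: W = m*(gamma/(gamma-1))*(R*T1/MW)*((P2/P1)^((gamma-1)/gamma) - 1)
T1 = 22 + 273.15 = 295.15 K
Pressure ratio = 42.9 / 9.9 = 4.33333
Exponent = (1.35 - 1)/1.35 = 0.259259
(P2/P1)^exp - 1 = 4.33333^0.259259 - 1 = 0.46252
W = 43.7 * 1.35 / 0.35 * 8.314 * 295.15 / 2 * 0.46252 = 95650

95650 kW


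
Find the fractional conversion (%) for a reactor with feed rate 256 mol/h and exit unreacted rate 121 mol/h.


X = (F_in - F_out) / F_in * 100
Moles reacted = 256 - 121 = 135
X = 135 / 256 * 100
= 0.5273 * 100
= 52.73 %

52.73 %


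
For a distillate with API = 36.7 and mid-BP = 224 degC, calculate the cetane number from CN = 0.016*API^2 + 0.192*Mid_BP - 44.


CN = 0.016 * 36.7^2 + 0.192 * 224 - 44
CN = 21.55024 + 43.008 - 44 = 20.55824

20.55824


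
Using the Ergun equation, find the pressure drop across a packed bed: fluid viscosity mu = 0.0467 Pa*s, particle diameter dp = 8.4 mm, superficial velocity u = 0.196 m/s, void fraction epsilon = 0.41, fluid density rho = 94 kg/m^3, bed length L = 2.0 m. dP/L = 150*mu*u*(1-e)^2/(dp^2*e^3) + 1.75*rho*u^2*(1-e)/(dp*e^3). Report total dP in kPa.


dp = 8.4 mm = 0.0084 m
Viscous term = 150*0.0467*0.196*(1-0.41)^2 / (0.0084^2*0.41^3) = 98278.4
Inertial term = 1.75*94*0.196^2*(1-0.41) / (0.0084*0.41^3) = 6440.2
dP/L = 98278.4 + 6440.2 = 104719 Pa/m
dP = 104719 * 2.0 / 1000 = 209.4 kPa

209.4 kPa


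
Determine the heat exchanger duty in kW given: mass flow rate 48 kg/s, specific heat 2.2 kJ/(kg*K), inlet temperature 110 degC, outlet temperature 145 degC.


Q = m_dot * cp * delta_T
delta_T = 145 - 110 = 35 K
Q = 48 * 2.2 * 35
= 105.6 * 35
= 3696 kW

3696 kW


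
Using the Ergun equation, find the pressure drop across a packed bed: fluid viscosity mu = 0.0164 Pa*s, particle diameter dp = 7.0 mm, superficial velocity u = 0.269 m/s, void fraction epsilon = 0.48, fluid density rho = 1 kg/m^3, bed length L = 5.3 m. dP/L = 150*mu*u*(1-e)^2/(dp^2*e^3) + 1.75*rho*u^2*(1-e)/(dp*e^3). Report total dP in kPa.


dp = 7.0 mm = 0.007 m
Viscous term = 150*0.0164*0.269*(1-0.48)^2 / (0.007^2*0.48^3) = 33019.8
Inertial term = 1.75*1*0.269^2*(1-0.48) / (0.007*0.48^3) = 85.0598
dP/L = 33019.8 + 85.0598 = 33104.9 Pa/m
dP = 33104.9 * 5.3 / 1000 = 175.5 kPa

175.5 kPa


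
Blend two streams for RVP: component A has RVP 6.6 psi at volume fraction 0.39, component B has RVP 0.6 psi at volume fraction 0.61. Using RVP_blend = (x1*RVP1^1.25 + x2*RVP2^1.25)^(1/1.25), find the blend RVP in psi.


Chevron index: RVP_blend = (sum xi*RVPi^1.25)^(1/1.25)
RVP^1.25 terms: 0.39 * 6.6^1.25 + 0.61 * 0.6^1.25 = 4.44779
RVP_blend = 4.44779^(1/1.25) = 3.300

3.300 psi


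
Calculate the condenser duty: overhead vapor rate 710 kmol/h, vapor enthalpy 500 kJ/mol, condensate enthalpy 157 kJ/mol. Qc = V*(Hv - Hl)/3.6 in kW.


Qc = 710 * (500 - 157) / 3.6 = 710 * 343 / 3.6 = 67650

67650 kW


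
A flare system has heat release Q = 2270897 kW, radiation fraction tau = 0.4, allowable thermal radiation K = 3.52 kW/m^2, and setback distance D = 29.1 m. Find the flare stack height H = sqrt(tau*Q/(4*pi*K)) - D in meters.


tau*Q/(4*pi*K) = 0.4 * 2270897 / (4 * pi * 3.52) = 20535.5
sqrt(20535.5) = 143.302
H = 143.302 - 29.1 = 114.2

114.2 m


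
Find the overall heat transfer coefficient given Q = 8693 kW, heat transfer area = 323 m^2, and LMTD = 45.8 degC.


From Q = U*A*LMTD, U = Q / (A * LMTD)
U = 8693 / (323 * 45.8) = 8693 / 14793.4 = 0.5876

0.5876 kW/(m^2*K)


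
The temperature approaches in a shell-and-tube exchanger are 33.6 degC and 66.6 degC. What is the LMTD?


LMTD = (dT1 - dT2) / ln(dT1/dT2)
= (33.6 - 66.6) / ln(33.6 / 66.6) = -33 / -0.684179 = 48.23

48.23 degC


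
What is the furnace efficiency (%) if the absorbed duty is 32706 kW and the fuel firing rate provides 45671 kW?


Furnace efficiency = Q_absorbed / Q_fuel * 100
= 32706 / 45671 * 100 = 71.61

71.61 %


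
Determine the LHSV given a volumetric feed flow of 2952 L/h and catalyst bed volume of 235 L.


LHSV = volumetric feed rate / catalyst volume
= 2952 L/h / 235 L
= 12.56 h^-1

12.56 h^-1


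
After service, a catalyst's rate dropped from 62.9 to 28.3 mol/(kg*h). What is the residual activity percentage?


Activity (%) = (rate_used / rate_fresh) * 100
rate_used = 28.3, rate_fresh = 62.9
= (28.3 / 62.9) * 100
= 0.4499 * 100 = 44.99

44.99 %


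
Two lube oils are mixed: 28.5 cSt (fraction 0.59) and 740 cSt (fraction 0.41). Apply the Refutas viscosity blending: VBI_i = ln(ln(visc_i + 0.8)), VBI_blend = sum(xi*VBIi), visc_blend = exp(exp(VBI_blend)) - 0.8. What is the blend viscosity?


Refutas method: VBN_i = 14.534*ln(ln(visc_i + 0.8)) + 10.975, blended linearly by mass fraction; since VBN is linear in VBI_i = ln(ln(visc_i + 0.8)) and the fractions sum to 1, blend VBI directly: visc = exp(exp(VBI_blend)) - 0.8
VBI_1 = ln(ln(28.5 + 0.8)) = 1.21716
VBI_2 = ln(ln(740 + 0.8)) = 1.88824
VBI_blend = 0.59 * 1.21716 + 0.41 * 1.88824 = 1.4923
visc_blend = exp(exp(1.4923)) - 0.8 = 84.60

84.60 cSt


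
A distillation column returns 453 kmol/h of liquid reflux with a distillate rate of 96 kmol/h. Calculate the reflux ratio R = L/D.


Reflux ratio definition: R = L / D (liquid returned / distillate withdrawn)
L = 453 kmol/h, D = 96 kmol/h
R = 453 / 96 = 4.719

4.719


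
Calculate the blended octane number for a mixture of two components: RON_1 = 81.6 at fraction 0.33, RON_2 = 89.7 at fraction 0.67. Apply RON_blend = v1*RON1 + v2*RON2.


Linear blending: RON_blend = sum(vi * RONi)
Contribution 1: 0.33 * 81.6 = 26.928
Contribution 2: 0.67 * 89.7 = 60.099
RON_blend = 26.928 + 60.099 = 87.027

87.027


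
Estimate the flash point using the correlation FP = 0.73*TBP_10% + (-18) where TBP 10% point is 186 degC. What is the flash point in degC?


FP = 0.73 * 186 + (-18) = 117.78

117.78 degC


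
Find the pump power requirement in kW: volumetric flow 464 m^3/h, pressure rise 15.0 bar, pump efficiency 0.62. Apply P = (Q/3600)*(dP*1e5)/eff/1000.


Q = 464 / 3600 = 0.128889 m^3/s
P = 0.128889 * (15.0 * 1e5) / 0.62 / 1000 = 311.8

311.8 kW


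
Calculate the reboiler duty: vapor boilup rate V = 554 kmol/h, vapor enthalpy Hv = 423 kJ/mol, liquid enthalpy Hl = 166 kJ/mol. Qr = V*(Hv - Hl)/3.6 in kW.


Qr = 554 * (423 - 166) / 3.6 = 554 * 257 / 3.6 = 39550

39550 kW


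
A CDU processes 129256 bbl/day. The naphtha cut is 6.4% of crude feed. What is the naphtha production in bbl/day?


Crude throughput = 129256 bbl/day
Fraction yield = 6.4%
yield = throughput * fraction / 100
yield = 129256 * 6.4 / 100 = 8272.384

8272.384 bbl/day


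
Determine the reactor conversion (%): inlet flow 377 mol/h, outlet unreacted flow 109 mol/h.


X = (F_in - F_out) / F_in * 100
Moles reacted = 377 - 109 = 268
X = 268 / 377 * 100
= 0.7109 * 100
= 71.09 %

71.09 %


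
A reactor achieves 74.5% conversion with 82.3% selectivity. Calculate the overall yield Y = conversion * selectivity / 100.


Overall yield = conversion (%) * selectivity (%) / 100
Conversion = 74.5%, Selectivity = 82.3%
Y = 74.5 * 82.3 / 100
= 61.3135 %

61.3135 %


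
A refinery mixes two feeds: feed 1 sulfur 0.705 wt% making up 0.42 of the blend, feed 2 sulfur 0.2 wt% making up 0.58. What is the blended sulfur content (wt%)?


Linear sulfur blending: S_blend = x1*S1 + x2*S2
Contribution 1: 0.42 * 0.705 = 0.2961 wt%
Contribution 2: 0.58 * 0.2 = 0.116 wt%
S_blend = 0.2961 + 0.116 = 0.4121

0.4121 wt%


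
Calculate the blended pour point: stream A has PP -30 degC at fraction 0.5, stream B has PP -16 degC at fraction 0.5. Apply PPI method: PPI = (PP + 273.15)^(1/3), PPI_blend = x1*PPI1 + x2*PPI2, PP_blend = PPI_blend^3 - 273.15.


PPI_1 = (-30 + 273.15)^(1/3) = 6.241535
PPI_2 = (-16 + 273.15)^(1/3) = 6.359098
PPI_blend = 0.5 * 6.241535 + 0.5 * 6.359098 = 6.300317
PP_blend = 6.300317^3 - 273.15 = 250.0847 - 273.15 = -23.07

-23.07 degC


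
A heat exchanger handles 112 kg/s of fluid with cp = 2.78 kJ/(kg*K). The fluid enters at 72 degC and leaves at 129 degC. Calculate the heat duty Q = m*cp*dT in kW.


Q = m_dot * cp * delta_T
delta_T = 129 - 72 = 57 K
Q = 112 * 2.78 * 57
= 311.36 * 57
= 17747.52 kW

17747.52 kW


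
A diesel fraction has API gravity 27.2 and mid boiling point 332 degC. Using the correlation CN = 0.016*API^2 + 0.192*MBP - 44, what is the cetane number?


CN = 0.016 * 27.2^2 + 0.192 * 332 - 44
CN = 11.83744 + 63.744 - 44 = 31.58144

31.58144


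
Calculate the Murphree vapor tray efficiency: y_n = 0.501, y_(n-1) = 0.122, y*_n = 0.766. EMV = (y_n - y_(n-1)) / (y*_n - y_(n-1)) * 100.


Murphree vapor efficiency: EMV = (y_n - y_(n-1)) / (y*_n - y_(n-1)) * 100
EMV = (0.501 - 0.122) / (0.766 - 0.122) * 100 = 0.379 / 0.644 * 100 = 58.85

58.85 %


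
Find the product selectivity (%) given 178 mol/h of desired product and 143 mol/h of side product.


Selectivity = desired / (desired + undesired) * 100
Total products = 178 + 143 = 321 mol/h
S = 178 / 321 * 100
= 0.5545 * 100
= 55.45 %

55.45 %


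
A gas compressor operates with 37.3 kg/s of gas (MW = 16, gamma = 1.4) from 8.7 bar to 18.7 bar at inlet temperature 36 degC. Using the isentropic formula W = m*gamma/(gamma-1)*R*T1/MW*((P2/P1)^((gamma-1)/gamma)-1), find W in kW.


Isentropic work: W = m*(gamma/(gamma-1))*(R*T1/MW)*((P2/P1)^((gamma-1)/gamma) - 1)
T1 = 36 + 273.15 = 309.15 K
Pressure ratio = 18.7 / 8.7 = 2.14943
Exponent = (1.4 - 1)/1.4 = 0.285714
(P2/P1)^exp - 1 = 2.14943^0.285714 - 1 = 0.24437
W = 37.3 * 1.4 / 0.4 * 8.314 * 309.15 / 16 * 0.24437 = 5125

5125 kW


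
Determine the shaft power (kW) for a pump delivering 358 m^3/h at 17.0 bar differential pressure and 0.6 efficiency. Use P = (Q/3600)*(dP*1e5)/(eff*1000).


Q = 358 / 3600 = 0.0994444 m^3/s
P = 0.0994444 * (17.0 * 1e5) / 0.6 / 1000 = 281.8

281.8 kW


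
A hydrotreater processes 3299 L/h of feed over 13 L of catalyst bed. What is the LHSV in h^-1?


LHSV = volumetric feed rate / catalyst volume
= 3299 L/h / 13 L
= 253.8 h^-1

253.8 h^-1


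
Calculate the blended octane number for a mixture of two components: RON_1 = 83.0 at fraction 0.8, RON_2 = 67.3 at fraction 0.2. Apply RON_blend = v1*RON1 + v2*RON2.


Linear blending: RON_blend = sum(vi * RONi)
Contribution 1: 0.8 * 83.0 = 66.4
Contribution 2: 0.2 * 67.3 = 13.46
RON_blend = 66.4 + 13.46 = 79.86

79.86


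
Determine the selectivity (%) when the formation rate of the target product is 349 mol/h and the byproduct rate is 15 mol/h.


Selectivity = desired / (desired + undesired) * 100
Total products = 349 + 15 = 364 mol/h
S = 349 / 364 * 100
= 0.9588 * 100
= 95.88 %

95.88 %


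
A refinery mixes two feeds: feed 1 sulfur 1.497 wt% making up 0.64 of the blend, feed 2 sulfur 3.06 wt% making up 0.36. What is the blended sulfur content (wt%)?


Linear sulfur blending: S_blend = x1*S1 + x2*S2
Contribution 1: 0.64 * 1.497 = 0.95808 wt%
Contribution 2: 0.36 * 3.06 = 1.1016 wt%
S_blend = 0.95808 + 1.1016 = 2.05968

2.05968 wt%


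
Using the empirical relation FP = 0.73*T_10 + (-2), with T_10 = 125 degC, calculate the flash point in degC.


FP = 0.73 * 125 + (-2) = 89.25

89.25 degC


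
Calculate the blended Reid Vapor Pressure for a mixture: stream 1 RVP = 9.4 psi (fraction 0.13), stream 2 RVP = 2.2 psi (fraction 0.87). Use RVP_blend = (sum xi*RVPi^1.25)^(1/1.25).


Chevron index: RVP_blend = (sum xi*RVPi^1.25)^(1/1.25)
RVP^1.25 terms: 0.13 * 9.4^1.25 + 0.87 * 2.2^1.25 = 4.47073
RVP_blend = 4.47073^(1/1.25) = 3.314

3.314 psi


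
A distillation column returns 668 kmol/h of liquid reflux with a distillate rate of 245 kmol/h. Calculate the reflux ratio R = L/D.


Reflux ratio definition: R = L / D (liquid returned / distillate withdrawn)
L = 668 kmol/h, D = 245 kmol/h
R = 668 / 245 = 2.727

2.727


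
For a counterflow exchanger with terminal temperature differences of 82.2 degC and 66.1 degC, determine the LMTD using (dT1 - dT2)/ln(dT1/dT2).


LMTD = (dT1 - dT2) / ln(dT1/dT2)
= (82.2 - 66.1) / ln(82.2 / 66.1) = 16.1 / 0.217987 = 73.86

73.86 degC


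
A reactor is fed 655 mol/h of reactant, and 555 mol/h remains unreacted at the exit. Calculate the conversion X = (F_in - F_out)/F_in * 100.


X = (F_in - F_out) / F_in * 100
Moles reacted = 655 - 555 = 100
X = 100 / 655 * 100
= 0.1527 * 100
= 15.27 %

15.27 %


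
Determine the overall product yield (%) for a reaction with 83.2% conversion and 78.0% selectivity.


Overall yield = conversion (%) * selectivity (%) / 100
Conversion = 83.2%, Selectivity = 78.0%
Y = 83.2 * 78.0 / 100
= 64.896 %

64.896 %


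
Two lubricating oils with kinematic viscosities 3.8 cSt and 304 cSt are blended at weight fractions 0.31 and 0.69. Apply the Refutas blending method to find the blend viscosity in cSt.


Refutas method: VBN_i = 14.534*ln(ln(visc_i + 0.8)) + 10.975, blended linearly by mass fraction; since VBN is linear in VBI_i = ln(ln(visc_i + 0.8)) and the fractions sum to 1, blend VBI directly: visc = exp(exp(VBI_blend)) - 0.8
VBI_1 = ln(ln(3.8 + 0.8)) = 0.422687
VBI_2 = ln(ln(304 + 0.8)) = 1.74391
VBI_blend = 0.31 * 0.422687 + 0.69 * 1.74391 = 1.33433
visc_blend = exp(exp(1.33433)) - 0.8 = 43.79

43.79 cSt


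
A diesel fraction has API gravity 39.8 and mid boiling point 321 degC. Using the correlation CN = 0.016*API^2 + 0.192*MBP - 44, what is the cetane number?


CN = 0.016 * 39.8^2 + 0.192 * 321 - 44
CN = 25.34464 + 61.632 - 44 = 42.97664

42.97664


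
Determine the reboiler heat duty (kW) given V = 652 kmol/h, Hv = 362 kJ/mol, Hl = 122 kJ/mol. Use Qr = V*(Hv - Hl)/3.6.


Qr = 652 * (362 - 122) / 3.6 = 652 * 240 / 3.6 = 43470

43470 kW


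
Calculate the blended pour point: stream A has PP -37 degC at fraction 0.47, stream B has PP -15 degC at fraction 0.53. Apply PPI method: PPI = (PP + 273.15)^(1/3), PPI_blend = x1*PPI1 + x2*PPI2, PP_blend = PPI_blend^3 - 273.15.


PPI_1 = (-37 + 273.15)^(1/3) = 6.181056
PPI_2 = (-15 + 273.15)^(1/3) = 6.36733
PPI_blend = 0.47 * 6.181056 + 0.53 * 6.36733 = 6.279781
PP_blend = 6.279781^3 - 273.15 = 247.6472 - 273.15 = -25.5

-25.5 degC


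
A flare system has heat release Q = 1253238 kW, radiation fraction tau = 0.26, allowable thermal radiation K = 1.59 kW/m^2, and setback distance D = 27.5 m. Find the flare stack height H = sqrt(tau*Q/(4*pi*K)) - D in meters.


tau*Q/(4*pi*K) = 0.26 * 1253238 / (4 * pi * 1.59) = 16308
sqrt(16308) = 127.703
H = 127.703 - 27.5 = 100.2

100.2 m


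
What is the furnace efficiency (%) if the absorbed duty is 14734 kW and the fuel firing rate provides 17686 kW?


Furnace efficiency = Q_absorbed / Q_fuel * 100
= 14734 / 17686 * 100 = 83.31

83.31 %


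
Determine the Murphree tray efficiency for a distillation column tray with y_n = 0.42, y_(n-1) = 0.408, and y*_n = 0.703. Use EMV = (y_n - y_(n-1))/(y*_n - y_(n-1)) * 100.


Murphree vapor efficiency: EMV = (y_n - y_(n-1)) / (y*_n - y_(n-1)) * 100
EMV = (0.42 - 0.408) / (0.703 - 0.408) * 100 = 0.012 / 0.295 * 100 = 4.068

4.068 %


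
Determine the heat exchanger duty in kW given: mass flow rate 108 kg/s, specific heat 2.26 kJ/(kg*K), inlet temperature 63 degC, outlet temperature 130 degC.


Q = m_dot * cp * delta_T
delta_T = 130 - 63 = 67 K
Q = 108 * 2.26 * 67
= 244.08 * 67
= 16353.36 kW

16353.36 kW


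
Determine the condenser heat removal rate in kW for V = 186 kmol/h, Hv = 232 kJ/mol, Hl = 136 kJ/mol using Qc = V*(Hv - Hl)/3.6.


Qc = 186 * (232 - 136) / 3.6 = 186 * 96 / 3.6 = 4960

4960 kW


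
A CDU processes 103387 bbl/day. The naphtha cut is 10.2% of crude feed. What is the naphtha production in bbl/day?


Crude throughput = 103387 bbl/day
Fraction yield = 10.2%
yield = throughput * fraction / 100
yield = 103387 * 10.2 / 100 = 10545.474

10545.474 bbl/day


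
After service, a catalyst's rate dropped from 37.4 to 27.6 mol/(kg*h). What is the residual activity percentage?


Activity (%) = (rate_used / rate_fresh) * 100
rate_used = 27.6, rate_fresh = 37.4
= (27.6 / 37.4) * 100
= 0.7380 * 100 = 73.80

73.80 %


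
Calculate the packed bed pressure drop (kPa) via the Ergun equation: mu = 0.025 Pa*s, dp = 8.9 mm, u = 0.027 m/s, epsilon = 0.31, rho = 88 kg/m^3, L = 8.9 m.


dp = 8.9 mm = 0.0089 m
Viscous term = 150*0.025*0.027*(1-0.31)^2 / (0.0089^2*0.31^3) = 20428.1
Inertial term = 1.75*88*0.027^2*(1-0.31) / (0.0089*0.31^3) = 292.161
dP/L = 20428.1 + 292.161 = 20720.3 Pa/m
dP = 20720.3 * 8.9 / 1000 = 184.4 kPa

184.4 kPa


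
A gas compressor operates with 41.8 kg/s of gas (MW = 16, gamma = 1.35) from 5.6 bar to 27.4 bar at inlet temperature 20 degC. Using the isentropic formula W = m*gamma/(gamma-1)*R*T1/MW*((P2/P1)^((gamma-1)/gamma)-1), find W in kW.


Isentropic work: W = m*(gamma/(gamma-1))*(R*T1/MW)*((P2/P1)^((gamma-1)/gamma) - 1)
T1 = 20 + 273.15 = 293.15 K
Pressure ratio = 27.4 / 5.6 = 4.89286
Exponent = (1.35 - 1)/1.35 = 0.259259
(P2/P1)^exp - 1 = 4.89286^0.259259 - 1 = 0.509299
W = 41.8 * 1.35 / 0.35 * 8.314 * 293.15 / 16 * 0.509299 = 12510

12510 kW


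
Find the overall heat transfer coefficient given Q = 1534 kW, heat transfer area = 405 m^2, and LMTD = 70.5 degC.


From Q = U*A*LMTD, U = Q / (A * LMTD)
U = 1534 / (405 * 70.5) = 1534 / 28552.5 = 0.05373

0.05373 kW/(m^2*K)


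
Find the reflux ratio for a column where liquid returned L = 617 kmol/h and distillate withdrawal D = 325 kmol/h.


Reflux ratio definition: R = L / D (liquid returned / distillate withdrawn)
L = 617 kmol/h, D = 325 kmol/h
R = 617 / 325 = 1.898

1.898


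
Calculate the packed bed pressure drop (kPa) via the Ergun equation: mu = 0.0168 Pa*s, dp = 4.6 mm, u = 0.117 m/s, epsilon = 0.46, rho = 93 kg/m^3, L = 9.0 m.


dp = 4.6 mm = 0.0046 m
Viscous term = 150*0.0168*0.117*(1-0.46)^2 / (0.0046^2*0.46^3) = 41743.1
Inertial term = 1.75*93*0.117^2*(1-0.46) / (0.0046*0.46^3) = 2686.92
dP/L = 41743.1 + 2686.92 = 44430 Pa/m
dP = 44430 * 9.0 / 1000 = 399.9 kPa

399.9 kPa


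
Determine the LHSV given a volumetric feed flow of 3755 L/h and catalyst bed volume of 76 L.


LHSV = volumetric feed rate / catalyst volume
= 3755 L/h / 76 L
= 49.41 h^-1

49.41 h^-1


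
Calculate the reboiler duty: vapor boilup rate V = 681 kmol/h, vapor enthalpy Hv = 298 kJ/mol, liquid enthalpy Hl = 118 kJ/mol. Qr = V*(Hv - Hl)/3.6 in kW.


Qr = 681 * (298 - 118) / 3.6 = 681 * 180 / 3.6 = 34050

34050 kW


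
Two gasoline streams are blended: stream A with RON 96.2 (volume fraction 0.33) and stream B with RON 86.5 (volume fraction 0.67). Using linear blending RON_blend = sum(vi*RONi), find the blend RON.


Linear blending: RON_blend = sum(vi * RONi)
Contribution 1: 0.33 * 96.2 = 31.746
Contribution 2: 0.67 * 86.5 = 57.955
RON_blend = 31.746 + 57.955 = 89.701

89.701


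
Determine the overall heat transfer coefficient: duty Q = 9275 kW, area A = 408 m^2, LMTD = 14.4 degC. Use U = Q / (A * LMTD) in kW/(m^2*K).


From Q = U*A*LMTD, U = Q / (A * LMTD)
U = 9275 / (408 * 14.4) = 9275 / 5875.2 = 1.579

1.579 kW/(m^2*K)


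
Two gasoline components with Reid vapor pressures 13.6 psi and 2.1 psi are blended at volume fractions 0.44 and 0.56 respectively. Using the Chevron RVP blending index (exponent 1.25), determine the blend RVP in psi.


Chevron index: RVP_blend = (sum xi*RVPi^1.25)^(1/1.25)
RVP^1.25 terms: 0.44 * 13.6^1.25 + 0.56 * 2.1^1.25 = 12.9072
RVP_blend = 12.9072^(1/1.25) = 7.739

7.739 psi


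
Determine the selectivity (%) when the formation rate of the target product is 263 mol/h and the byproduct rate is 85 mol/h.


Selectivity = desired / (desired + undesired) * 100
Total products = 263 + 85 = 348 mol/h
S = 263 / 348 * 100
= 0.7557 * 100
= 75.57 %

75.57 %


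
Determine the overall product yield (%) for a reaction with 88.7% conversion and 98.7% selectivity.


Overall yield = conversion (%) * selectivity (%) / 100
Conversion = 88.7%, Selectivity = 98.7%
Y = 88.7 * 98.7 / 100
= 87.5469 %

87.5469 %


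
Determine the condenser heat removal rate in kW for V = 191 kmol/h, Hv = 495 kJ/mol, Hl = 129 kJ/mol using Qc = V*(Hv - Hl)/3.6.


Qc = 191 * (495 - 129) / 3.6 = 191 * 366 / 3.6 = 19420

19420 kW


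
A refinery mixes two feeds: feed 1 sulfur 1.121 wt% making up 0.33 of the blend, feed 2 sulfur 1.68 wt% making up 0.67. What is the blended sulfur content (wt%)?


Linear sulfur blending: S_blend = x1*S1 + x2*S2
Contribution 1: 0.33 * 1.121 = 0.36993 wt%
Contribution 2: 0.67 * 1.68 = 1.1256 wt%
S_blend = 0.36993 + 1.1256 = 1.49553

1.49553 wt%


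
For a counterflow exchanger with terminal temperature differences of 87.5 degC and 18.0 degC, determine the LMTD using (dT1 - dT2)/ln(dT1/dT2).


LMTD = (dT1 - dT2) / ln(dT1/dT2)
= (87.5 - 18.0) / ln(87.5 / 18.0) = 69.5 / 1.58127 = 43.95

43.95 degC


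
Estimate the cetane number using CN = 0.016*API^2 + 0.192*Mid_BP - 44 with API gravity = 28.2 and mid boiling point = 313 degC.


CN = 0.016 * 28.2^2 + 0.192 * 313 - 44
CN = 12.72384 + 60.096 - 44 = 28.81984

28.81984


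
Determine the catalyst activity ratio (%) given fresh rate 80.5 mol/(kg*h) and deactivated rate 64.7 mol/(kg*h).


Activity (%) = (rate_used / rate_fresh) * 100
rate_used = 64.7, rate_fresh = 80.5
= (64.7 / 80.5) * 100
= 0.8037 * 100 = 80.37

80.37 %


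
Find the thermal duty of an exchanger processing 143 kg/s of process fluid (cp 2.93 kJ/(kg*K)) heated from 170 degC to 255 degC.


Q = m_dot * cp * delta_T
delta_T = 255 - 170 = 85 K
Q = 143 * 2.93 * 85
= 418.99 * 85
= 35614.15 kW

35614.15 kW


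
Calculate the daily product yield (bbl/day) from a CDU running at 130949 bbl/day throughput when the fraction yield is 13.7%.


Crude throughput = 130949 bbl/day
Fraction yield = 13.7%
yield = throughput * fraction / 100
yield = 130949 * 13.7 / 100 = 17940.013

17940.013 bbl/day


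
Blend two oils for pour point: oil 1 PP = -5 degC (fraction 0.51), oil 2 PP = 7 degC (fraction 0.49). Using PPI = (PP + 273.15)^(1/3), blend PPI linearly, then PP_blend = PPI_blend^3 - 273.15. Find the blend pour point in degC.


PPI_1 = (-5 + 273.15)^(1/3) = 6.448508
PPI_2 = (7 + 273.15)^(1/3) = 6.543301
PPI_blend = 0.51 * 6.448508 + 0.49 * 6.543301 = 6.494957
PP_blend = 6.494957^3 - 273.15 = 273.9863 - 273.15 = 0.84

0.84 degC


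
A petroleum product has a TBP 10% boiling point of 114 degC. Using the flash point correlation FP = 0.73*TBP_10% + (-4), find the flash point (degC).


FP = 0.73 * 114 + (-4) = 79.22

79.22 degC


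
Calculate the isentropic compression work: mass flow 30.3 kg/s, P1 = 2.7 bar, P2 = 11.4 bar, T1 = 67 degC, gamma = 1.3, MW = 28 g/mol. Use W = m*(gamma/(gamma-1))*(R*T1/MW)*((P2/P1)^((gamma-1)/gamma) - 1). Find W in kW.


Isentropic work: W = m*(gamma/(gamma-1))*(R*T1/MW)*((P2/P1)^((gamma-1)/gamma) - 1)
T1 = 67 + 273.15 = 340.15 K
Pressure ratio = 11.4 / 2.7 = 4.22222
Exponent = (1.3 - 1)/1.3 = 0.230769
(P2/P1)^exp - 1 = 4.22222^0.230769 - 1 = 0.394297
W = 30.3 * 1.3 / 0.3 * 8.314 * 340.15 / 28 * 0.394297 = 5229

5229 kW


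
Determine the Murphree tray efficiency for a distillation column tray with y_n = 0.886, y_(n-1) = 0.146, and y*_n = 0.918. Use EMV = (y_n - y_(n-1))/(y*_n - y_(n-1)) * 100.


Murphree vapor efficiency: EMV = (y_n - y_(n-1)) / (y*_n - y_(n-1)) * 100
EMV = (0.886 - 0.146) / (0.918 - 0.146) * 100 = 0.74 / 0.772 * 100 = 95.85

95.85 %


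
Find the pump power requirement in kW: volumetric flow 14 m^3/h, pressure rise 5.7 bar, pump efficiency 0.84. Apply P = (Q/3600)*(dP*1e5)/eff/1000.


Q = 14 / 3600 = 0.00388889 m^3/s
P = 0.00388889 * (5.7 * 1e5) / 0.84 / 1000 = 2.639

2.639 kW


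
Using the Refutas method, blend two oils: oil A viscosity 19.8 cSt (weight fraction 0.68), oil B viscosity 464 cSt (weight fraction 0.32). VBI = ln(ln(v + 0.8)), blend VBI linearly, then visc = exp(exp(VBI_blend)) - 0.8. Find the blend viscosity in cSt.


Refutas method: VBN_i = 14.534*ln(ln(visc_i + 0.8)) + 10.975, blended linearly by mass fraction; since VBN is linear in VBI_i = ln(ln(visc_i + 0.8)) and the fractions sum to 1, blend VBI directly: visc = exp(exp(VBI_blend)) - 0.8
VBI_1 = ln(ln(19.8 + 0.8)) = 1.10701
VBI_2 = ln(ln(464 + 0.8)) = 1.81509
VBI_blend = 0.68 * 1.10701 + 0.32 * 1.81509 = 1.3336
visc_blend = exp(exp(1.3336)) - 0.8 = 43.66

43.66 cSt


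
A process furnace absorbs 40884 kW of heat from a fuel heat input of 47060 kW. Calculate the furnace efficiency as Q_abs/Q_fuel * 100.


Furnace efficiency = Q_absorbed / Q_fuel * 100
= 40884 / 47060 * 100 = 86.88

86.88 %


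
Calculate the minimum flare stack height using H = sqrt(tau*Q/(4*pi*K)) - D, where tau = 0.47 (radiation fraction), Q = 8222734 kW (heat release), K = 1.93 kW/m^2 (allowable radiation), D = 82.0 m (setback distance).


tau*Q/(4*pi*K) = 0.47 * 8222734 / (4 * pi * 1.93) = 159348
sqrt(159348) = 399.184
H = 399.184 - 82.0 = 317.2

317.2 m


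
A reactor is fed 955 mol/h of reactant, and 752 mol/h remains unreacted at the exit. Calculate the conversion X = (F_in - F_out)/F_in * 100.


X = (F_in - F_out) / F_in * 100
Moles reacted = 955 - 752 = 203
X = 203 / 955 * 100
= 0.2126 * 100
= 21.26 %

21.26 %


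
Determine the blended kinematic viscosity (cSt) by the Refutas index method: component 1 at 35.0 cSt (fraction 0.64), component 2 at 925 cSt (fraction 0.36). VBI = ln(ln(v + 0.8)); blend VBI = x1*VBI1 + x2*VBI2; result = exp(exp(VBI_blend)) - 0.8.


Refutas method: VBN_i = 14.534*ln(ln(visc_i + 0.8)) + 10.975, blended linearly by mass fraction; since VBN is linear in VBI_i = ln(ln(visc_i + 0.8)) and the fractions sum to 1, blend VBI directly: visc = exp(exp(VBI_blend)) - 0.8
VBI_1 = ln(ln(35.0 + 0.8)) = 1.27479
VBI_2 = ln(ln(925 + 0.8)) = 1.92142
VBI_blend = 0.64 * 1.27479 + 0.36 * 1.92142 = 1.50758
visc_blend = exp(exp(1.50758)) - 0.8 = 90.65

90.65 cSt


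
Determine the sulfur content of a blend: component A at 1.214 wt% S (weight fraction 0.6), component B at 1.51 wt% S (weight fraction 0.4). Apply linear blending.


Linear sulfur blending: S_blend = x1*S1 + x2*S2
Contribution 1: 0.6 * 1.214 = 0.7284 wt%
Contribution 2: 0.4 * 1.51 = 0.604 wt%
S_blend = 0.7284 + 0.604 = 1.3324

1.3324 wt%


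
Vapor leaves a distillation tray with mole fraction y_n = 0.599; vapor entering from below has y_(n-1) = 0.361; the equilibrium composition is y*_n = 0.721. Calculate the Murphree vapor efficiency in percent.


Murphree vapor efficiency: EMV = (y_n - y_(n-1)) / (y*_n - y_(n-1)) * 100
EMV = (0.599 - 0.361) / (0.721 - 0.361) * 100 = 0.238 / 0.36 * 100 = 66.11

66.11 %


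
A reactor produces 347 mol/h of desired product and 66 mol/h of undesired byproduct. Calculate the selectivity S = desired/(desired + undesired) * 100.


Selectivity = desired / (desired + undesired) * 100
Total products = 347 + 66 = 413 mol/h
S = 347 / 413 * 100
= 0.8402 * 100
= 84.02 %

84.02 %


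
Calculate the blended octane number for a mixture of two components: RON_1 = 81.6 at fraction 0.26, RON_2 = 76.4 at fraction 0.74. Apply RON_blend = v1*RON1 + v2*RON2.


Linear blending: RON_blend = sum(vi * RONi)
Contribution 1: 0.26 * 81.6 = 21.216
Contribution 2: 0.74 * 76.4 = 56.536
RON_blend = 21.216 + 56.536 = 77.752

77.752


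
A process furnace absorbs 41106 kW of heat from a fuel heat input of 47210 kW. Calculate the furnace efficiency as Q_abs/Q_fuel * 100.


Furnace efficiency = Q_absorbed / Q_fuel * 100
= 41106 / 47210 * 100 = 87.07

87.07 %


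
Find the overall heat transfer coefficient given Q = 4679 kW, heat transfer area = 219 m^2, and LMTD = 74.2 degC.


From Q = U*A*LMTD, U = Q / (A * LMTD)
U = 4679 / (219 * 74.2) = 4679 / 16249.8 = 0.2879

0.2879 kW/(m^2*K)


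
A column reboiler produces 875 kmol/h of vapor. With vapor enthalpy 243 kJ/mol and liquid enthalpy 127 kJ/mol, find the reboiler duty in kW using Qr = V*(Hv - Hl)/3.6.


Qr = 875 * (243 - 127) / 3.6 = 875 * 116 / 3.6 = 28190

28190 kW


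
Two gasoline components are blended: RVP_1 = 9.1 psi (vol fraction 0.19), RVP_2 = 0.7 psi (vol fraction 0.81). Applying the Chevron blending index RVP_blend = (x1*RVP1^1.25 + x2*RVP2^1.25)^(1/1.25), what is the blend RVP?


Chevron index: RVP_blend = (sum xi*RVPi^1.25)^(1/1.25)
RVP^1.25 terms: 0.19 * 9.1^1.25 + 0.81 * 0.7^1.25 = 3.52163
RVP_blend = 3.52163^(1/1.25) = 2.738

2.738 psi


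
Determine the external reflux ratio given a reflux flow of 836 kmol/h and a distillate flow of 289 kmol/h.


Reflux ratio definition: R = L / D (liquid returned / distillate withdrawn)
L = 836 kmol/h, D = 289 kmol/h
R = 836 / 289 = 2.893

2.893


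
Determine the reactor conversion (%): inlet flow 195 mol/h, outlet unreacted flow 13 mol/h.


X = (F_in - F_out) / F_in * 100
Moles reacted = 195 - 13 = 182
X = 182 / 195 * 100
= 0.9333 * 100
= 93.33 %

93.33 %


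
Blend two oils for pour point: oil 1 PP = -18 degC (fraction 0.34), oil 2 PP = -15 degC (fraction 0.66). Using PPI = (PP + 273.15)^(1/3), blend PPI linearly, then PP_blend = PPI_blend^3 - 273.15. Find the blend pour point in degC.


PPI_1 = (-18 + 273.15)^(1/3) = 6.342569
PPI_2 = (-15 + 273.15)^(1/3) = 6.36733
PPI_blend = 0.34 * 6.342569 + 0.66 * 6.36733 = 6.358911
PP_blend = 6.358911^3 - 273.15 = 257.1273 - 273.15 = -16.02

-16.02 degC


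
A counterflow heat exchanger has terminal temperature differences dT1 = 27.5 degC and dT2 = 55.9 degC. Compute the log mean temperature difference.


LMTD = (dT1 - dT2) / ln(dT1/dT2)
= (27.5 - 55.9) / ln(27.5 / 55.9) = -28.4 / -0.709378 = 40.04

40.04 degC


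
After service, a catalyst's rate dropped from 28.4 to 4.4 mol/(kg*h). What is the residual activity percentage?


Activity (%) = (rate_used / rate_fresh) * 100
rate_used = 4.4, rate_fresh = 28.4
= (4.4 / 28.4) * 100
= 0.1549 * 100 = 15.49

15.49 %


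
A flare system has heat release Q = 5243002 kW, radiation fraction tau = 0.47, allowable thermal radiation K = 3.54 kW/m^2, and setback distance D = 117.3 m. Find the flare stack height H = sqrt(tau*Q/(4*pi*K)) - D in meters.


tau*Q/(4*pi*K) = 0.47 * 5243002 / (4 * pi * 3.54) = 55394.3
sqrt(55394.3) = 235.36
H = 235.36 - 117.3 = 118.1

118.1 m


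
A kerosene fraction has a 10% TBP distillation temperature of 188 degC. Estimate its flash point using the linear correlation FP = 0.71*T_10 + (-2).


FP = 0.71 * 188 + (-2) = 131.48

131.48 degC


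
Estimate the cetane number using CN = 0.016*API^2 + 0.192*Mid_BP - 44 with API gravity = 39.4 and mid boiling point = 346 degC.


CN = 0.016 * 39.4^2 + 0.192 * 346 - 44
CN = 24.83776 + 66.432 - 44 = 47.26976

47.26976


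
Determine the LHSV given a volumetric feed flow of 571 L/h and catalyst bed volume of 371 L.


LHSV = volumetric feed rate / catalyst volume
= 571 L/h / 371 L
= 1.539 h^-1

1.539 h^-1


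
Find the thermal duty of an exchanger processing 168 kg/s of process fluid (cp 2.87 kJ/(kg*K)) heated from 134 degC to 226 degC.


Q = m_dot * cp * delta_T
delta_T = 226 - 134 = 92 K
Q = 168 * 2.87 * 92
= 482.16 * 92
= 44358.72 kW

44358.72 kW


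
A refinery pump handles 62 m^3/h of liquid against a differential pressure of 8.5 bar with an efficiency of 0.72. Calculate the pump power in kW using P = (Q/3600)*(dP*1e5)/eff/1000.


Q = 62 / 3600 = 0.0172222 m^3/s
P = 0.0172222 * (8.5 * 1e5) / 0.72 / 1000 = 20.33

20.33 kW


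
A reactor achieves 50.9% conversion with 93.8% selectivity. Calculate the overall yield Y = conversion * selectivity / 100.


Overall yield = conversion (%) * selectivity (%) / 100
Conversion = 50.9%, Selectivity = 93.8%
Y = 50.9 * 93.8 / 100
= 47.7442 %

47.7442 %


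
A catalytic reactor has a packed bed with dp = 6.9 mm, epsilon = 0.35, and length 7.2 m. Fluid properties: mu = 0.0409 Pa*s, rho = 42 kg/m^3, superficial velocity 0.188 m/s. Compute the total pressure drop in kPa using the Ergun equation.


dp = 6.9 mm = 0.0069 m
Viscous term = 150*0.0409*0.188*(1-0.35)^2 / (0.0069^2*0.35^3) = 238724
Inertial term = 1.75*42*0.188^2*(1-0.35) / (0.0069*0.35^3) = 5707.73
dP/L = 238724 + 5707.73 = 244432 Pa/m
dP = 244432 * 7.2 / 1000 = 1760 kPa

1760 kPa


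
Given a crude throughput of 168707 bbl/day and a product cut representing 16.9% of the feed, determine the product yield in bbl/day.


Crude throughput = 168707 bbl/day
Fraction yield = 16.9%
yield = throughput * fraction / 100
yield = 168707 * 16.9 / 100 = 28511.483

28511.483 bbl/day


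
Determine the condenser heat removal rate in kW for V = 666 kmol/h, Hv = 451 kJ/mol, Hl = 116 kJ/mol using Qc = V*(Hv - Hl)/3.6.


Qc = 666 * (451 - 116) / 3.6 = 666 * 335 / 3.6 = 61980

61980 kW


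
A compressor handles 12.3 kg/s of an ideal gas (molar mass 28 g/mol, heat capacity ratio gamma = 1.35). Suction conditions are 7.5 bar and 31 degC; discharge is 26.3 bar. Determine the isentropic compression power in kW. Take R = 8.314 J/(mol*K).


Isentropic work: W = m*(gamma/(gamma-1))*(R*T1/MW)*((P2/P1)^((gamma-1)/gamma) - 1)
T1 = 31 + 273.15 = 304.15 K
Pressure ratio = 26.3 / 7.5 = 3.50667
Exponent = (1.35 - 1)/1.35 = 0.259259
(P2/P1)^exp - 1 = 3.50667^0.259259 - 1 = 0.384423
W = 12.3 * 1.35 / 0.35 * 8.314 * 304.15 / 28 * 0.384423 = 1647

1647 kW


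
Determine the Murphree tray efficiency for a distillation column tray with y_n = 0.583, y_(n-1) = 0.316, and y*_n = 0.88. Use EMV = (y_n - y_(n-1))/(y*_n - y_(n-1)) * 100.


Murphree vapor efficiency: EMV = (y_n - y_(n-1)) / (y*_n - y_(n-1)) * 100
EMV = (0.583 - 0.316) / (0.88 - 0.316) * 100 = 0.267 / 0.564 * 100 = 47.34

47.34 %


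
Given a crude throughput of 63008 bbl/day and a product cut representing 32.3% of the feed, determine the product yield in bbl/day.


Crude throughput = 63008 bbl/day
Fraction yield = 32.3%
yield = throughput * fraction / 100
yield = 63008 * 32.3 / 100 = 20351.584

20351.584 bbl/day


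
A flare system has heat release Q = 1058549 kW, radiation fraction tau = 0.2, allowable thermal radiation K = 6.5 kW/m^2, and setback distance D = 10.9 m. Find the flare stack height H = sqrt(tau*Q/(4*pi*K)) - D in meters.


tau*Q/(4*pi*K) = 0.2 * 1058549 / (4 * pi * 6.5) = 2591.9
sqrt(2591.9) = 50.9107
H = 50.9107 - 10.9 = 40.01

40.01 m
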